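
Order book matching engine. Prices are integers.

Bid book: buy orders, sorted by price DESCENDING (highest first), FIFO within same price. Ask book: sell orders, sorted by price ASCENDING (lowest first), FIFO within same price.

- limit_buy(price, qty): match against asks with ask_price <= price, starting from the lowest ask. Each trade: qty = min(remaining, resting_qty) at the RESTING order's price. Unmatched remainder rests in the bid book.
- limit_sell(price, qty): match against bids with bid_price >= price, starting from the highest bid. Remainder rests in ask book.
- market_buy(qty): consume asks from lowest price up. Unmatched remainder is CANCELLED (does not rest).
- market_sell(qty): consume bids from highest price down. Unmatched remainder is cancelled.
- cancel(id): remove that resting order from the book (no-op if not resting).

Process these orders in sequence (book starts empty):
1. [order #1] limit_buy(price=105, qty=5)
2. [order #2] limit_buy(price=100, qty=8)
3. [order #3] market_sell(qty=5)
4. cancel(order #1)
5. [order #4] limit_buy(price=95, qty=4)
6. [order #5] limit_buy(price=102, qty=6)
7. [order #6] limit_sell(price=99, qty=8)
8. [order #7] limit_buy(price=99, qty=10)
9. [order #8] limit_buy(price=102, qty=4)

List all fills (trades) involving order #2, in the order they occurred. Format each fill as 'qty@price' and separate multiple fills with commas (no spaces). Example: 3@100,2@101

Answer: 2@100

Derivation:
After op 1 [order #1] limit_buy(price=105, qty=5): fills=none; bids=[#1:5@105] asks=[-]
After op 2 [order #2] limit_buy(price=100, qty=8): fills=none; bids=[#1:5@105 #2:8@100] asks=[-]
After op 3 [order #3] market_sell(qty=5): fills=#1x#3:5@105; bids=[#2:8@100] asks=[-]
After op 4 cancel(order #1): fills=none; bids=[#2:8@100] asks=[-]
After op 5 [order #4] limit_buy(price=95, qty=4): fills=none; bids=[#2:8@100 #4:4@95] asks=[-]
After op 6 [order #5] limit_buy(price=102, qty=6): fills=none; bids=[#5:6@102 #2:8@100 #4:4@95] asks=[-]
After op 7 [order #6] limit_sell(price=99, qty=8): fills=#5x#6:6@102 #2x#6:2@100; bids=[#2:6@100 #4:4@95] asks=[-]
After op 8 [order #7] limit_buy(price=99, qty=10): fills=none; bids=[#2:6@100 #7:10@99 #4:4@95] asks=[-]
After op 9 [order #8] limit_buy(price=102, qty=4): fills=none; bids=[#8:4@102 #2:6@100 #7:10@99 #4:4@95] asks=[-]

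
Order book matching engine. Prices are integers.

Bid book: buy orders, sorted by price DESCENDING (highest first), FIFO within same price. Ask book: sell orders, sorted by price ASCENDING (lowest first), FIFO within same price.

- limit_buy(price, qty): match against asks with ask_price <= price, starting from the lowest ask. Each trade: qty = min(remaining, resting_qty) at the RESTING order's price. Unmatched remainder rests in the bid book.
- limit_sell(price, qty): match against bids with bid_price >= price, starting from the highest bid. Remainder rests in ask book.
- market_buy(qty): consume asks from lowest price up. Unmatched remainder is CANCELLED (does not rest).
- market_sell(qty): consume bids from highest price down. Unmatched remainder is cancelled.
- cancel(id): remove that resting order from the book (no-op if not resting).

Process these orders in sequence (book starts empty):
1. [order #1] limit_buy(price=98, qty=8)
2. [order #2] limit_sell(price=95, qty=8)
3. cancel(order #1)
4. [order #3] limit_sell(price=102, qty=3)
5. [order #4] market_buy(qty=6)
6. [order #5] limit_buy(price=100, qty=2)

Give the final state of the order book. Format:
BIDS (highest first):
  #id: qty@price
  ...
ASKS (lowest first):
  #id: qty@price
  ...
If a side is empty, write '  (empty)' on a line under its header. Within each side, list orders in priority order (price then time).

After op 1 [order #1] limit_buy(price=98, qty=8): fills=none; bids=[#1:8@98] asks=[-]
After op 2 [order #2] limit_sell(price=95, qty=8): fills=#1x#2:8@98; bids=[-] asks=[-]
After op 3 cancel(order #1): fills=none; bids=[-] asks=[-]
After op 4 [order #3] limit_sell(price=102, qty=3): fills=none; bids=[-] asks=[#3:3@102]
After op 5 [order #4] market_buy(qty=6): fills=#4x#3:3@102; bids=[-] asks=[-]
After op 6 [order #5] limit_buy(price=100, qty=2): fills=none; bids=[#5:2@100] asks=[-]

Answer: BIDS (highest first):
  #5: 2@100
ASKS (lowest first):
  (empty)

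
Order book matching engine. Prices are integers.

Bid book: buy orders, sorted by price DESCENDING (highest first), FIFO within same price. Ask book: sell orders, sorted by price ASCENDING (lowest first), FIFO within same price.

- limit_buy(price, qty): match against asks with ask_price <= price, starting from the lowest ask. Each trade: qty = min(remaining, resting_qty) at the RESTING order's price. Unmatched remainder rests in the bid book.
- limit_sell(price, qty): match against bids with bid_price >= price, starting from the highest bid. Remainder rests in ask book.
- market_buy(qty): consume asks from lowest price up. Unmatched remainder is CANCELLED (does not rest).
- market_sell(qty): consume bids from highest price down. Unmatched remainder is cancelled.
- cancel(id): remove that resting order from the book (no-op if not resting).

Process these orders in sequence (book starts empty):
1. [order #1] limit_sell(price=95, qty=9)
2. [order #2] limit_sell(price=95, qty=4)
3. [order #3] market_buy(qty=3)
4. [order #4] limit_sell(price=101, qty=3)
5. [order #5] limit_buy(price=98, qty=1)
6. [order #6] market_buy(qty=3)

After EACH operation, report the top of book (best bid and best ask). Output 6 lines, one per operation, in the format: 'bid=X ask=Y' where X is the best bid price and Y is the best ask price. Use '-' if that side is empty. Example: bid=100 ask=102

Answer: bid=- ask=95
bid=- ask=95
bid=- ask=95
bid=- ask=95
bid=- ask=95
bid=- ask=95

Derivation:
After op 1 [order #1] limit_sell(price=95, qty=9): fills=none; bids=[-] asks=[#1:9@95]
After op 2 [order #2] limit_sell(price=95, qty=4): fills=none; bids=[-] asks=[#1:9@95 #2:4@95]
After op 3 [order #3] market_buy(qty=3): fills=#3x#1:3@95; bids=[-] asks=[#1:6@95 #2:4@95]
After op 4 [order #4] limit_sell(price=101, qty=3): fills=none; bids=[-] asks=[#1:6@95 #2:4@95 #4:3@101]
After op 5 [order #5] limit_buy(price=98, qty=1): fills=#5x#1:1@95; bids=[-] asks=[#1:5@95 #2:4@95 #4:3@101]
After op 6 [order #6] market_buy(qty=3): fills=#6x#1:3@95; bids=[-] asks=[#1:2@95 #2:4@95 #4:3@101]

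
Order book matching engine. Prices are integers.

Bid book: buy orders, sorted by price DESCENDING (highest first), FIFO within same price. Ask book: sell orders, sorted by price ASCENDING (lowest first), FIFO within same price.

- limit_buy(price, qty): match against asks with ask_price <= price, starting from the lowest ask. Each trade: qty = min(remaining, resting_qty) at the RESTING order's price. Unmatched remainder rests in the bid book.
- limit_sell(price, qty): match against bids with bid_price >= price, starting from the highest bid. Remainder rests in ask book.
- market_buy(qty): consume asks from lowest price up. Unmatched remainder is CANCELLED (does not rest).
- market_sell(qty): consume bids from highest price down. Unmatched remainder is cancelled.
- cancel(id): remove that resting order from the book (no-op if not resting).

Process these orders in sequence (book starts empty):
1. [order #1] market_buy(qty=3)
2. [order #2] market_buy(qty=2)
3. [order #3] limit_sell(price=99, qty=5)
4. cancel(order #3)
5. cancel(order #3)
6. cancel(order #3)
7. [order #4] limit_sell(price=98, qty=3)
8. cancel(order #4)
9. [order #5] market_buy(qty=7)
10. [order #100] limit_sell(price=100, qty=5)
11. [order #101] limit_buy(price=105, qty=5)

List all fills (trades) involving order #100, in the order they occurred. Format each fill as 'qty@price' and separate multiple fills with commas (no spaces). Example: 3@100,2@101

Answer: 5@100

Derivation:
After op 1 [order #1] market_buy(qty=3): fills=none; bids=[-] asks=[-]
After op 2 [order #2] market_buy(qty=2): fills=none; bids=[-] asks=[-]
After op 3 [order #3] limit_sell(price=99, qty=5): fills=none; bids=[-] asks=[#3:5@99]
After op 4 cancel(order #3): fills=none; bids=[-] asks=[-]
After op 5 cancel(order #3): fills=none; bids=[-] asks=[-]
After op 6 cancel(order #3): fills=none; bids=[-] asks=[-]
After op 7 [order #4] limit_sell(price=98, qty=3): fills=none; bids=[-] asks=[#4:3@98]
After op 8 cancel(order #4): fills=none; bids=[-] asks=[-]
After op 9 [order #5] market_buy(qty=7): fills=none; bids=[-] asks=[-]
After op 10 [order #100] limit_sell(price=100, qty=5): fills=none; bids=[-] asks=[#100:5@100]
After op 11 [order #101] limit_buy(price=105, qty=5): fills=#101x#100:5@100; bids=[-] asks=[-]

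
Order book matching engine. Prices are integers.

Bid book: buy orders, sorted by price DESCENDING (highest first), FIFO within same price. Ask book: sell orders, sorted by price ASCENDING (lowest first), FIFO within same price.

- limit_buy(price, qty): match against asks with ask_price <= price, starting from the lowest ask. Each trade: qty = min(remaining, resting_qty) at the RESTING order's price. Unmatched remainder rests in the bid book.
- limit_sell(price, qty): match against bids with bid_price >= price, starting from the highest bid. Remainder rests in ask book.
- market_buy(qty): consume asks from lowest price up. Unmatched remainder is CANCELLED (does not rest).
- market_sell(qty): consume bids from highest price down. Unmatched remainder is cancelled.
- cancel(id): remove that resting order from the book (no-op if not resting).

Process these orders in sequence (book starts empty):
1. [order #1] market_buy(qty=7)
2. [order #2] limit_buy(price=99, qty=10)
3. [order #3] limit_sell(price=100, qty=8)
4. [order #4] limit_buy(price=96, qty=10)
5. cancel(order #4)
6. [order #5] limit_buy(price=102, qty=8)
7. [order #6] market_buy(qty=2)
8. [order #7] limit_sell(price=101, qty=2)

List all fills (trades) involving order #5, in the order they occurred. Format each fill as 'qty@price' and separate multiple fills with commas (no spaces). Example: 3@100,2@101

After op 1 [order #1] market_buy(qty=7): fills=none; bids=[-] asks=[-]
After op 2 [order #2] limit_buy(price=99, qty=10): fills=none; bids=[#2:10@99] asks=[-]
After op 3 [order #3] limit_sell(price=100, qty=8): fills=none; bids=[#2:10@99] asks=[#3:8@100]
After op 4 [order #4] limit_buy(price=96, qty=10): fills=none; bids=[#2:10@99 #4:10@96] asks=[#3:8@100]
After op 5 cancel(order #4): fills=none; bids=[#2:10@99] asks=[#3:8@100]
After op 6 [order #5] limit_buy(price=102, qty=8): fills=#5x#3:8@100; bids=[#2:10@99] asks=[-]
After op 7 [order #6] market_buy(qty=2): fills=none; bids=[#2:10@99] asks=[-]
After op 8 [order #7] limit_sell(price=101, qty=2): fills=none; bids=[#2:10@99] asks=[#7:2@101]

Answer: 8@100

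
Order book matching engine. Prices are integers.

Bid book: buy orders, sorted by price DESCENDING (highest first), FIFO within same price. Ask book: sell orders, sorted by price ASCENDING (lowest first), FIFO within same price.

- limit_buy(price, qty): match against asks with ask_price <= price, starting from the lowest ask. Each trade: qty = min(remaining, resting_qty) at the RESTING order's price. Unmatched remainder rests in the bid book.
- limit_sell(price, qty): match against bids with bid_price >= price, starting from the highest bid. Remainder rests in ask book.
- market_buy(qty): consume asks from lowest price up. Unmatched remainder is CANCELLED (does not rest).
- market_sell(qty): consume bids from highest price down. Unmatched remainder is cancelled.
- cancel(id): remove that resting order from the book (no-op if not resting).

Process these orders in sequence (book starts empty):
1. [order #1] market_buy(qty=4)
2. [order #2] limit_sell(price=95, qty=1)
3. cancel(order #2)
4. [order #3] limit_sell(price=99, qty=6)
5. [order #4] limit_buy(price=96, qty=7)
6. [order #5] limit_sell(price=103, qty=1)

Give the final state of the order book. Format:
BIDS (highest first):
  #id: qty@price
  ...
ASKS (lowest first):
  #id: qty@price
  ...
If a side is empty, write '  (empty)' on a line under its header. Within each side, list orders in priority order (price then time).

Answer: BIDS (highest first):
  #4: 7@96
ASKS (lowest first):
  #3: 6@99
  #5: 1@103

Derivation:
After op 1 [order #1] market_buy(qty=4): fills=none; bids=[-] asks=[-]
After op 2 [order #2] limit_sell(price=95, qty=1): fills=none; bids=[-] asks=[#2:1@95]
After op 3 cancel(order #2): fills=none; bids=[-] asks=[-]
After op 4 [order #3] limit_sell(price=99, qty=6): fills=none; bids=[-] asks=[#3:6@99]
After op 5 [order #4] limit_buy(price=96, qty=7): fills=none; bids=[#4:7@96] asks=[#3:6@99]
After op 6 [order #5] limit_sell(price=103, qty=1): fills=none; bids=[#4:7@96] asks=[#3:6@99 #5:1@103]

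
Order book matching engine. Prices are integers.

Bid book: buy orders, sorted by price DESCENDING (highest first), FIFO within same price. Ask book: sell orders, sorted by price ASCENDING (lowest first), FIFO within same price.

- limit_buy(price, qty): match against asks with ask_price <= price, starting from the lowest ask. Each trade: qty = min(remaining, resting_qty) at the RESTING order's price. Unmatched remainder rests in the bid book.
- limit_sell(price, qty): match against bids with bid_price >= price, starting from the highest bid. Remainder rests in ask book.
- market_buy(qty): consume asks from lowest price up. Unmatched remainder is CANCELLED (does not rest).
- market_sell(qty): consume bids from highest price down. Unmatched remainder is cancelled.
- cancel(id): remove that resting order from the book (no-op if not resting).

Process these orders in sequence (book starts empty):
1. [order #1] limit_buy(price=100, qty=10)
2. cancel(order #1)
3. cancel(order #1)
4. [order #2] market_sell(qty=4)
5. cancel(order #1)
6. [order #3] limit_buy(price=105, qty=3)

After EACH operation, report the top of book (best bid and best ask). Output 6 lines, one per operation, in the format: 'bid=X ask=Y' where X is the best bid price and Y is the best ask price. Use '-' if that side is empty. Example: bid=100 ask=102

Answer: bid=100 ask=-
bid=- ask=-
bid=- ask=-
bid=- ask=-
bid=- ask=-
bid=105 ask=-

Derivation:
After op 1 [order #1] limit_buy(price=100, qty=10): fills=none; bids=[#1:10@100] asks=[-]
After op 2 cancel(order #1): fills=none; bids=[-] asks=[-]
After op 3 cancel(order #1): fills=none; bids=[-] asks=[-]
After op 4 [order #2] market_sell(qty=4): fills=none; bids=[-] asks=[-]
After op 5 cancel(order #1): fills=none; bids=[-] asks=[-]
After op 6 [order #3] limit_buy(price=105, qty=3): fills=none; bids=[#3:3@105] asks=[-]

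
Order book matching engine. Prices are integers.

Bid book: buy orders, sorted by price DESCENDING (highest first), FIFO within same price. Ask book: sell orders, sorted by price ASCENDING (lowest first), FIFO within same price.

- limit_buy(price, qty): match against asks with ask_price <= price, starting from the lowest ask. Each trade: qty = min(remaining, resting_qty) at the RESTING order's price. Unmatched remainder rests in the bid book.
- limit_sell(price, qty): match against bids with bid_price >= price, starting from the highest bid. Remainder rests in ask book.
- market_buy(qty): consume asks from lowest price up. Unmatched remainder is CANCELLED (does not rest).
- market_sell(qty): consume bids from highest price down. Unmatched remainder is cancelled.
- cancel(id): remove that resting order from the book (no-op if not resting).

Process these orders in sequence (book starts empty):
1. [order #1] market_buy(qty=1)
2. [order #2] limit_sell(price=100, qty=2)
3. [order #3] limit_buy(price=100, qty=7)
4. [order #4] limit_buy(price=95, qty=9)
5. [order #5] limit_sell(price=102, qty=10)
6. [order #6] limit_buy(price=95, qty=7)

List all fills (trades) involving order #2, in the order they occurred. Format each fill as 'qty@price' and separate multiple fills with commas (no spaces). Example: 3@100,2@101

Answer: 2@100

Derivation:
After op 1 [order #1] market_buy(qty=1): fills=none; bids=[-] asks=[-]
After op 2 [order #2] limit_sell(price=100, qty=2): fills=none; bids=[-] asks=[#2:2@100]
After op 3 [order #3] limit_buy(price=100, qty=7): fills=#3x#2:2@100; bids=[#3:5@100] asks=[-]
After op 4 [order #4] limit_buy(price=95, qty=9): fills=none; bids=[#3:5@100 #4:9@95] asks=[-]
After op 5 [order #5] limit_sell(price=102, qty=10): fills=none; bids=[#3:5@100 #4:9@95] asks=[#5:10@102]
After op 6 [order #6] limit_buy(price=95, qty=7): fills=none; bids=[#3:5@100 #4:9@95 #6:7@95] asks=[#5:10@102]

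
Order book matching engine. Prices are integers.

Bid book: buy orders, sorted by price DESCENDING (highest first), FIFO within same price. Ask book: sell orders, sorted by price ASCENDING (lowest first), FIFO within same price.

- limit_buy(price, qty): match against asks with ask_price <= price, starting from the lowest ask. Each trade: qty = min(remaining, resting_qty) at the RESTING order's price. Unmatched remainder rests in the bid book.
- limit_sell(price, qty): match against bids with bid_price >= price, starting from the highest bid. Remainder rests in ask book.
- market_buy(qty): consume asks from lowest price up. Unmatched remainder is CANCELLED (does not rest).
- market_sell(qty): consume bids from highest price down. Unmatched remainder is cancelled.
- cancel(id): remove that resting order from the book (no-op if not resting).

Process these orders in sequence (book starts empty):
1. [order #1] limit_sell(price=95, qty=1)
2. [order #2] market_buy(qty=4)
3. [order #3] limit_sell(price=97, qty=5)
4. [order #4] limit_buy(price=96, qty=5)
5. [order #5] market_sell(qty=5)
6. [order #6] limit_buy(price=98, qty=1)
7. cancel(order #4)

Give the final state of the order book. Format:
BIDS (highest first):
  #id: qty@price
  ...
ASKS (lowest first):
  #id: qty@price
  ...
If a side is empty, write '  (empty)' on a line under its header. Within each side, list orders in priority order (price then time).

After op 1 [order #1] limit_sell(price=95, qty=1): fills=none; bids=[-] asks=[#1:1@95]
After op 2 [order #2] market_buy(qty=4): fills=#2x#1:1@95; bids=[-] asks=[-]
After op 3 [order #3] limit_sell(price=97, qty=5): fills=none; bids=[-] asks=[#3:5@97]
After op 4 [order #4] limit_buy(price=96, qty=5): fills=none; bids=[#4:5@96] asks=[#3:5@97]
After op 5 [order #5] market_sell(qty=5): fills=#4x#5:5@96; bids=[-] asks=[#3:5@97]
After op 6 [order #6] limit_buy(price=98, qty=1): fills=#6x#3:1@97; bids=[-] asks=[#3:4@97]
After op 7 cancel(order #4): fills=none; bids=[-] asks=[#3:4@97]

Answer: BIDS (highest first):
  (empty)
ASKS (lowest first):
  #3: 4@97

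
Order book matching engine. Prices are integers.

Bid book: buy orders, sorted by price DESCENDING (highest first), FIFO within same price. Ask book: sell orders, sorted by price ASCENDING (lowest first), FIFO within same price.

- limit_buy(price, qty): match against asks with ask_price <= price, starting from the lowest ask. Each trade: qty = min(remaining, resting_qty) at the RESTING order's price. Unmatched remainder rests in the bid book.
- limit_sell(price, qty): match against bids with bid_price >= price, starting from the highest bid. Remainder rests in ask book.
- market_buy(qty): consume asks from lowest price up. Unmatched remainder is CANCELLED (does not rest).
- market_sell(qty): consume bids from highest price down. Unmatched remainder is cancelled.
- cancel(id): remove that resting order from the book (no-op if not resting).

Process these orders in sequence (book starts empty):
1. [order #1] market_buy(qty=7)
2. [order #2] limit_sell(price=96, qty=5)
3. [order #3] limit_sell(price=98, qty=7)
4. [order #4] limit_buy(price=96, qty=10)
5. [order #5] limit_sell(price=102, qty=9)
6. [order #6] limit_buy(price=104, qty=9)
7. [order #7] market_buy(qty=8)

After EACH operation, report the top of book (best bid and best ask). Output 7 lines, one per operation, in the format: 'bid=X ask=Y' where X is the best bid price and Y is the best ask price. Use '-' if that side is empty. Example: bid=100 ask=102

Answer: bid=- ask=-
bid=- ask=96
bid=- ask=96
bid=96 ask=98
bid=96 ask=98
bid=96 ask=102
bid=96 ask=-

Derivation:
After op 1 [order #1] market_buy(qty=7): fills=none; bids=[-] asks=[-]
After op 2 [order #2] limit_sell(price=96, qty=5): fills=none; bids=[-] asks=[#2:5@96]
After op 3 [order #3] limit_sell(price=98, qty=7): fills=none; bids=[-] asks=[#2:5@96 #3:7@98]
After op 4 [order #4] limit_buy(price=96, qty=10): fills=#4x#2:5@96; bids=[#4:5@96] asks=[#3:7@98]
After op 5 [order #5] limit_sell(price=102, qty=9): fills=none; bids=[#4:5@96] asks=[#3:7@98 #5:9@102]
After op 6 [order #6] limit_buy(price=104, qty=9): fills=#6x#3:7@98 #6x#5:2@102; bids=[#4:5@96] asks=[#5:7@102]
After op 7 [order #7] market_buy(qty=8): fills=#7x#5:7@102; bids=[#4:5@96] asks=[-]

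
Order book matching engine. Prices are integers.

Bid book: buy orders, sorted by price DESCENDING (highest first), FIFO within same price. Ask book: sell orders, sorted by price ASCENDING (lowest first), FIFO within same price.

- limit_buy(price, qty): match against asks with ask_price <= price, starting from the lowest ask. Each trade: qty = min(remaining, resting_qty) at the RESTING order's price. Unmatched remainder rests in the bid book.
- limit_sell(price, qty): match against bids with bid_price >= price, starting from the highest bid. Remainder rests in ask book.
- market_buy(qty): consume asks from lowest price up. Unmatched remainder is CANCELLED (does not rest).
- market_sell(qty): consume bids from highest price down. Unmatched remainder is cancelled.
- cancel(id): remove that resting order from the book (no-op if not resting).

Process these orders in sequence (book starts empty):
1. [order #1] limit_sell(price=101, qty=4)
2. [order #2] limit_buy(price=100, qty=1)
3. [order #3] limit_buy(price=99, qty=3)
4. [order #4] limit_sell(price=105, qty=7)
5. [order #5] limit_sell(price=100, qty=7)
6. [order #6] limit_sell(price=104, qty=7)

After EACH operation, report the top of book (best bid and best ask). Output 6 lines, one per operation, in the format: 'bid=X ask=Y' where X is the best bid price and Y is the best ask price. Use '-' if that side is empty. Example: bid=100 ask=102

After op 1 [order #1] limit_sell(price=101, qty=4): fills=none; bids=[-] asks=[#1:4@101]
After op 2 [order #2] limit_buy(price=100, qty=1): fills=none; bids=[#2:1@100] asks=[#1:4@101]
After op 3 [order #3] limit_buy(price=99, qty=3): fills=none; bids=[#2:1@100 #3:3@99] asks=[#1:4@101]
After op 4 [order #4] limit_sell(price=105, qty=7): fills=none; bids=[#2:1@100 #3:3@99] asks=[#1:4@101 #4:7@105]
After op 5 [order #5] limit_sell(price=100, qty=7): fills=#2x#5:1@100; bids=[#3:3@99] asks=[#5:6@100 #1:4@101 #4:7@105]
After op 6 [order #6] limit_sell(price=104, qty=7): fills=none; bids=[#3:3@99] asks=[#5:6@100 #1:4@101 #6:7@104 #4:7@105]

Answer: bid=- ask=101
bid=100 ask=101
bid=100 ask=101
bid=100 ask=101
bid=99 ask=100
bid=99 ask=100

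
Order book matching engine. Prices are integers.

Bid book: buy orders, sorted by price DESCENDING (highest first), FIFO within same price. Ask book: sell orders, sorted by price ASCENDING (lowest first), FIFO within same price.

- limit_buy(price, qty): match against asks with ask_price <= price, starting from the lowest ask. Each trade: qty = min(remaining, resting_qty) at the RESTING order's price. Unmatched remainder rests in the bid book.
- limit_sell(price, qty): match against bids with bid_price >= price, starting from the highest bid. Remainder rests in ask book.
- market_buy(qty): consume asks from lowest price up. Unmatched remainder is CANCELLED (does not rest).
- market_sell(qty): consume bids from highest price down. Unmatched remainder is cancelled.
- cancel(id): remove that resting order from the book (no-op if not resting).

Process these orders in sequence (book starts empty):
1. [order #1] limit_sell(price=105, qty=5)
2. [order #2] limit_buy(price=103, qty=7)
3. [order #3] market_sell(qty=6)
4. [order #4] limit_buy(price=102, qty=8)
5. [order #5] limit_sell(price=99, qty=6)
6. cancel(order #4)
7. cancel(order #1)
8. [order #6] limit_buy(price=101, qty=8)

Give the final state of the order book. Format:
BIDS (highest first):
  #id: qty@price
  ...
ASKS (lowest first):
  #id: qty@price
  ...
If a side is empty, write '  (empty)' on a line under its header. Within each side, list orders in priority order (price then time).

Answer: BIDS (highest first):
  #6: 8@101
ASKS (lowest first):
  (empty)

Derivation:
After op 1 [order #1] limit_sell(price=105, qty=5): fills=none; bids=[-] asks=[#1:5@105]
After op 2 [order #2] limit_buy(price=103, qty=7): fills=none; bids=[#2:7@103] asks=[#1:5@105]
After op 3 [order #3] market_sell(qty=6): fills=#2x#3:6@103; bids=[#2:1@103] asks=[#1:5@105]
After op 4 [order #4] limit_buy(price=102, qty=8): fills=none; bids=[#2:1@103 #4:8@102] asks=[#1:5@105]
After op 5 [order #5] limit_sell(price=99, qty=6): fills=#2x#5:1@103 #4x#5:5@102; bids=[#4:3@102] asks=[#1:5@105]
After op 6 cancel(order #4): fills=none; bids=[-] asks=[#1:5@105]
After op 7 cancel(order #1): fills=none; bids=[-] asks=[-]
After op 8 [order #6] limit_buy(price=101, qty=8): fills=none; bids=[#6:8@101] asks=[-]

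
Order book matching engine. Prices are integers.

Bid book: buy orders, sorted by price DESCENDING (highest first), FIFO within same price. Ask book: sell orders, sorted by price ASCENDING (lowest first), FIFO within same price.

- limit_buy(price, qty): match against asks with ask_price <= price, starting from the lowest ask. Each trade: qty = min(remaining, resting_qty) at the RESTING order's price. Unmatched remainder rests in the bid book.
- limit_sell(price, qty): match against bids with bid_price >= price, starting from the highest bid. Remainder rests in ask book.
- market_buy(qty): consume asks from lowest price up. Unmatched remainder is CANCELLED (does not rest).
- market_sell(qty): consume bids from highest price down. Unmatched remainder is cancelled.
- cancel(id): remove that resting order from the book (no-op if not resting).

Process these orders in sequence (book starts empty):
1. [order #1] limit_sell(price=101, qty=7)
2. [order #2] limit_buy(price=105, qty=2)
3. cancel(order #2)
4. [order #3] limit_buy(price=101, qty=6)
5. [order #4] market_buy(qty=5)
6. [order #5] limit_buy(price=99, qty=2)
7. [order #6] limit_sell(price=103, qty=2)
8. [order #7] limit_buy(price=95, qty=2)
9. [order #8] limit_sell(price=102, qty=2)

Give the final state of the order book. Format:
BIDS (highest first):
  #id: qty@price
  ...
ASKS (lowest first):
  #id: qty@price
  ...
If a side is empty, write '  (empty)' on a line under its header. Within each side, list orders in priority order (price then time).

After op 1 [order #1] limit_sell(price=101, qty=7): fills=none; bids=[-] asks=[#1:7@101]
After op 2 [order #2] limit_buy(price=105, qty=2): fills=#2x#1:2@101; bids=[-] asks=[#1:5@101]
After op 3 cancel(order #2): fills=none; bids=[-] asks=[#1:5@101]
After op 4 [order #3] limit_buy(price=101, qty=6): fills=#3x#1:5@101; bids=[#3:1@101] asks=[-]
After op 5 [order #4] market_buy(qty=5): fills=none; bids=[#3:1@101] asks=[-]
After op 6 [order #5] limit_buy(price=99, qty=2): fills=none; bids=[#3:1@101 #5:2@99] asks=[-]
After op 7 [order #6] limit_sell(price=103, qty=2): fills=none; bids=[#3:1@101 #5:2@99] asks=[#6:2@103]
After op 8 [order #7] limit_buy(price=95, qty=2): fills=none; bids=[#3:1@101 #5:2@99 #7:2@95] asks=[#6:2@103]
After op 9 [order #8] limit_sell(price=102, qty=2): fills=none; bids=[#3:1@101 #5:2@99 #7:2@95] asks=[#8:2@102 #6:2@103]

Answer: BIDS (highest first):
  #3: 1@101
  #5: 2@99
  #7: 2@95
ASKS (lowest first):
  #8: 2@102
  #6: 2@103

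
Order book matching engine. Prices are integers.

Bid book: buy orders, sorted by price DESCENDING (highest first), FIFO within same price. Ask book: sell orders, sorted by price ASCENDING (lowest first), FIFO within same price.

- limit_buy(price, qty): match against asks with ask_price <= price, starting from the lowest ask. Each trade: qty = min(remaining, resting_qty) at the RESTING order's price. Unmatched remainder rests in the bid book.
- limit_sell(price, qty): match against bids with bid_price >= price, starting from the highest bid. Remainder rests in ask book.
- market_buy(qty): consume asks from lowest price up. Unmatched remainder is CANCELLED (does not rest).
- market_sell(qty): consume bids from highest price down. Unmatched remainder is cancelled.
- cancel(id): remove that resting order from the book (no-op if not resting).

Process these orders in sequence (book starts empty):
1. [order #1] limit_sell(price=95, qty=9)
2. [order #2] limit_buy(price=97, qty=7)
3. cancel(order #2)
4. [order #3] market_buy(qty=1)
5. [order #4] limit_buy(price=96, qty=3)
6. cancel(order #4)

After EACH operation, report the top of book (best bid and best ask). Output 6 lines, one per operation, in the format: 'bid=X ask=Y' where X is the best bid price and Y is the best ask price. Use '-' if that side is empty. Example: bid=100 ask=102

Answer: bid=- ask=95
bid=- ask=95
bid=- ask=95
bid=- ask=95
bid=96 ask=-
bid=- ask=-

Derivation:
After op 1 [order #1] limit_sell(price=95, qty=9): fills=none; bids=[-] asks=[#1:9@95]
After op 2 [order #2] limit_buy(price=97, qty=7): fills=#2x#1:7@95; bids=[-] asks=[#1:2@95]
After op 3 cancel(order #2): fills=none; bids=[-] asks=[#1:2@95]
After op 4 [order #3] market_buy(qty=1): fills=#3x#1:1@95; bids=[-] asks=[#1:1@95]
After op 5 [order #4] limit_buy(price=96, qty=3): fills=#4x#1:1@95; bids=[#4:2@96] asks=[-]
After op 6 cancel(order #4): fills=none; bids=[-] asks=[-]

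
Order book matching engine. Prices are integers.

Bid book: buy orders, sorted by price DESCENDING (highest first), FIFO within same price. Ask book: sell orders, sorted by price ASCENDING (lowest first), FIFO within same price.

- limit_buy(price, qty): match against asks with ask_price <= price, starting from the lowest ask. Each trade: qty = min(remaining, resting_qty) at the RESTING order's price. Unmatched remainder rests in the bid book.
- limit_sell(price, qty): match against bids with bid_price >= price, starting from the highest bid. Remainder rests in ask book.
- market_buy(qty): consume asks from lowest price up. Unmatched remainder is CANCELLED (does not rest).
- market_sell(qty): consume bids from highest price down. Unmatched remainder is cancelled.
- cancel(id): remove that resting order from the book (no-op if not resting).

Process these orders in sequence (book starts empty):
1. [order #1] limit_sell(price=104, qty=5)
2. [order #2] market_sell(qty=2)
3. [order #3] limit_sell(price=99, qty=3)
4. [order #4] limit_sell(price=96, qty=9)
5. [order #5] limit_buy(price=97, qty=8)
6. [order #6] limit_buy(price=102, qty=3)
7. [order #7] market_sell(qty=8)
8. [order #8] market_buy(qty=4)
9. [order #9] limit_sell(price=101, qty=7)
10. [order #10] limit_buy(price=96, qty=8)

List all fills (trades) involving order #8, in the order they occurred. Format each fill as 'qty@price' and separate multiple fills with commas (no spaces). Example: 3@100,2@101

After op 1 [order #1] limit_sell(price=104, qty=5): fills=none; bids=[-] asks=[#1:5@104]
After op 2 [order #2] market_sell(qty=2): fills=none; bids=[-] asks=[#1:5@104]
After op 3 [order #3] limit_sell(price=99, qty=3): fills=none; bids=[-] asks=[#3:3@99 #1:5@104]
After op 4 [order #4] limit_sell(price=96, qty=9): fills=none; bids=[-] asks=[#4:9@96 #3:3@99 #1:5@104]
After op 5 [order #5] limit_buy(price=97, qty=8): fills=#5x#4:8@96; bids=[-] asks=[#4:1@96 #3:3@99 #1:5@104]
After op 6 [order #6] limit_buy(price=102, qty=3): fills=#6x#4:1@96 #6x#3:2@99; bids=[-] asks=[#3:1@99 #1:5@104]
After op 7 [order #7] market_sell(qty=8): fills=none; bids=[-] asks=[#3:1@99 #1:5@104]
After op 8 [order #8] market_buy(qty=4): fills=#8x#3:1@99 #8x#1:3@104; bids=[-] asks=[#1:2@104]
After op 9 [order #9] limit_sell(price=101, qty=7): fills=none; bids=[-] asks=[#9:7@101 #1:2@104]
After op 10 [order #10] limit_buy(price=96, qty=8): fills=none; bids=[#10:8@96] asks=[#9:7@101 #1:2@104]

Answer: 1@99,3@104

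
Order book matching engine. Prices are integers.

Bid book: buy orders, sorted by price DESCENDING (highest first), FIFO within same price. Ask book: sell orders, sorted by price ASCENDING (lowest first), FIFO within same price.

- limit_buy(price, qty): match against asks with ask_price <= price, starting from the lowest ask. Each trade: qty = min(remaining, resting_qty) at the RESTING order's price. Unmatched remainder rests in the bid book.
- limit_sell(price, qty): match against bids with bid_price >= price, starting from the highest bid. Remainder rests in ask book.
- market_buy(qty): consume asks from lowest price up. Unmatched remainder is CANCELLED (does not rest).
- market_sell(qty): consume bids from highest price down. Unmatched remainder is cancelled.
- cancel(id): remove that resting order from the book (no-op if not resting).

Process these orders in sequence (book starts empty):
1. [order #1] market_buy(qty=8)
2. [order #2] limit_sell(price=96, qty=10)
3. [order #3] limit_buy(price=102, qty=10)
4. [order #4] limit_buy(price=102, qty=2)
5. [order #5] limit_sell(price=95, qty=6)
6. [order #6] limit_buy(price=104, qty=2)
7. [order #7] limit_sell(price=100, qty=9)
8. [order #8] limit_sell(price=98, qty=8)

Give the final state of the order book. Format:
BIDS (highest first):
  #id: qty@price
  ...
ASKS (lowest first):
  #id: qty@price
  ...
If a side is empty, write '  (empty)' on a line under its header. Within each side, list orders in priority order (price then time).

After op 1 [order #1] market_buy(qty=8): fills=none; bids=[-] asks=[-]
After op 2 [order #2] limit_sell(price=96, qty=10): fills=none; bids=[-] asks=[#2:10@96]
After op 3 [order #3] limit_buy(price=102, qty=10): fills=#3x#2:10@96; bids=[-] asks=[-]
After op 4 [order #4] limit_buy(price=102, qty=2): fills=none; bids=[#4:2@102] asks=[-]
After op 5 [order #5] limit_sell(price=95, qty=6): fills=#4x#5:2@102; bids=[-] asks=[#5:4@95]
After op 6 [order #6] limit_buy(price=104, qty=2): fills=#6x#5:2@95; bids=[-] asks=[#5:2@95]
After op 7 [order #7] limit_sell(price=100, qty=9): fills=none; bids=[-] asks=[#5:2@95 #7:9@100]
After op 8 [order #8] limit_sell(price=98, qty=8): fills=none; bids=[-] asks=[#5:2@95 #8:8@98 #7:9@100]

Answer: BIDS (highest first):
  (empty)
ASKS (lowest first):
  #5: 2@95
  #8: 8@98
  #7: 9@100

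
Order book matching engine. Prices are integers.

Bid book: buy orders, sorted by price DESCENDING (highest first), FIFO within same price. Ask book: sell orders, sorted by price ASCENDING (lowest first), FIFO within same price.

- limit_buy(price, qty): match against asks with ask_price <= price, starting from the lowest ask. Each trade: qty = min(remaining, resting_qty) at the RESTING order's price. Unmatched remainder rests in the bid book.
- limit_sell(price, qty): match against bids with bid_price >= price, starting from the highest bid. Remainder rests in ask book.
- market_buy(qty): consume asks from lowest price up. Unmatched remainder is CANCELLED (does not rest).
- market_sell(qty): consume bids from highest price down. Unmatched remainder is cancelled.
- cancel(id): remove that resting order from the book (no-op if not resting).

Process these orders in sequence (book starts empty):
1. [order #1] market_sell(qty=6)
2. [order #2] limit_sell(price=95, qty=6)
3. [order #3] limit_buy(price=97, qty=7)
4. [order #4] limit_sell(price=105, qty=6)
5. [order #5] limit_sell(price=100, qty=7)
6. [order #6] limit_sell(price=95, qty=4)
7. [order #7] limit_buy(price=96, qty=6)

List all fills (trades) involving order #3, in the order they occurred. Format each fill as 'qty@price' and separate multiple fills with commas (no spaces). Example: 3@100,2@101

Answer: 6@95,1@97

Derivation:
After op 1 [order #1] market_sell(qty=6): fills=none; bids=[-] asks=[-]
After op 2 [order #2] limit_sell(price=95, qty=6): fills=none; bids=[-] asks=[#2:6@95]
After op 3 [order #3] limit_buy(price=97, qty=7): fills=#3x#2:6@95; bids=[#3:1@97] asks=[-]
After op 4 [order #4] limit_sell(price=105, qty=6): fills=none; bids=[#3:1@97] asks=[#4:6@105]
After op 5 [order #5] limit_sell(price=100, qty=7): fills=none; bids=[#3:1@97] asks=[#5:7@100 #4:6@105]
After op 6 [order #6] limit_sell(price=95, qty=4): fills=#3x#6:1@97; bids=[-] asks=[#6:3@95 #5:7@100 #4:6@105]
After op 7 [order #7] limit_buy(price=96, qty=6): fills=#7x#6:3@95; bids=[#7:3@96] asks=[#5:7@100 #4:6@105]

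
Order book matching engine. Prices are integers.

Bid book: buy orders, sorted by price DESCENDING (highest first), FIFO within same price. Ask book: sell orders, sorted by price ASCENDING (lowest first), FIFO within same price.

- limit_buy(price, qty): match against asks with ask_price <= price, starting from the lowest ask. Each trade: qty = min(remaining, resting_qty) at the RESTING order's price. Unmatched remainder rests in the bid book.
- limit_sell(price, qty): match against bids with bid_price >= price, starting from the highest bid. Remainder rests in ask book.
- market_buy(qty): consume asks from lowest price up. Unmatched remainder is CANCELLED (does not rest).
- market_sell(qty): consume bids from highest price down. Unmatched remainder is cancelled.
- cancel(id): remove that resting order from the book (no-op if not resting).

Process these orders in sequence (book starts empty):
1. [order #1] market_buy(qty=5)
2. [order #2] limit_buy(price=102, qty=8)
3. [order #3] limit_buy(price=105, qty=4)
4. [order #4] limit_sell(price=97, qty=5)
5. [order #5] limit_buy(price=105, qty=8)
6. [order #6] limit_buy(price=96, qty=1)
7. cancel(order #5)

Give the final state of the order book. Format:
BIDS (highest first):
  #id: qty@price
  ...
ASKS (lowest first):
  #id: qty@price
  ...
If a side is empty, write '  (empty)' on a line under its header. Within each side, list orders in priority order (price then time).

Answer: BIDS (highest first):
  #2: 7@102
  #6: 1@96
ASKS (lowest first):
  (empty)

Derivation:
After op 1 [order #1] market_buy(qty=5): fills=none; bids=[-] asks=[-]
After op 2 [order #2] limit_buy(price=102, qty=8): fills=none; bids=[#2:8@102] asks=[-]
After op 3 [order #3] limit_buy(price=105, qty=4): fills=none; bids=[#3:4@105 #2:8@102] asks=[-]
After op 4 [order #4] limit_sell(price=97, qty=5): fills=#3x#4:4@105 #2x#4:1@102; bids=[#2:7@102] asks=[-]
After op 5 [order #5] limit_buy(price=105, qty=8): fills=none; bids=[#5:8@105 #2:7@102] asks=[-]
After op 6 [order #6] limit_buy(price=96, qty=1): fills=none; bids=[#5:8@105 #2:7@102 #6:1@96] asks=[-]
After op 7 cancel(order #5): fills=none; bids=[#2:7@102 #6:1@96] asks=[-]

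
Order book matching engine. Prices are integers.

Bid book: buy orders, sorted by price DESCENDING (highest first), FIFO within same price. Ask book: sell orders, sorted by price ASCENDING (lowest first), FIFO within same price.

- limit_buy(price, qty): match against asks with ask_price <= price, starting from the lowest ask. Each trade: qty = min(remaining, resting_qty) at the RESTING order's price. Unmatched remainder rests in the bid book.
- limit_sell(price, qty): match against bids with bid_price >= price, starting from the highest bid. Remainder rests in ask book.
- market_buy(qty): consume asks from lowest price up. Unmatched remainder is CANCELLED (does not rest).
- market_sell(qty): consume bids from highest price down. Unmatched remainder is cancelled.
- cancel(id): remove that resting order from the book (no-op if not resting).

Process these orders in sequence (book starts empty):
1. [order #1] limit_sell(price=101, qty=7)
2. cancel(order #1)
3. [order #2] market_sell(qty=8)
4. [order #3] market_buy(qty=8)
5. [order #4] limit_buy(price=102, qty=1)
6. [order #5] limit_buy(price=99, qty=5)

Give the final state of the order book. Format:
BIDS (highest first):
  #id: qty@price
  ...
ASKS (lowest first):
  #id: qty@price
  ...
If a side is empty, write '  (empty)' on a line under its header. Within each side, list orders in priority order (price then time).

After op 1 [order #1] limit_sell(price=101, qty=7): fills=none; bids=[-] asks=[#1:7@101]
After op 2 cancel(order #1): fills=none; bids=[-] asks=[-]
After op 3 [order #2] market_sell(qty=8): fills=none; bids=[-] asks=[-]
After op 4 [order #3] market_buy(qty=8): fills=none; bids=[-] asks=[-]
After op 5 [order #4] limit_buy(price=102, qty=1): fills=none; bids=[#4:1@102] asks=[-]
After op 6 [order #5] limit_buy(price=99, qty=5): fills=none; bids=[#4:1@102 #5:5@99] asks=[-]

Answer: BIDS (highest first):
  #4: 1@102
  #5: 5@99
ASKS (lowest first):
  (empty)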